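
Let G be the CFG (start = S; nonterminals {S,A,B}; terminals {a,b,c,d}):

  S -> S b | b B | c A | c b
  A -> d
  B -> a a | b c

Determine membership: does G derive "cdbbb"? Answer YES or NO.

CNF form of G:
  S -> S T1 | T1 B | T2 A | T2 T1
  A -> d
  B -> T0 T0 | T1 T2
  T0 -> a
  T1 -> b
  T2 -> c

CYK table (by increasing span):
  T[0,0] 'c' = {T2}  orig:{}
  T[1,1] 'd' = {A}
  T[2,2] 'b' = {T1}  orig:{}
  T[3,3] 'b' = {T1}  orig:{}
  T[4,4] 'b' = {T1}  orig:{}
  T[0,1] 'cd' = {S}
  T[1,2] 'db' = ∅
  T[2,3] 'bb' = ∅
  T[3,4] 'bb' = ∅
  T[0,2] 'cdb' = {S}
  T[1,3] 'dbb' = ∅
  T[2,4] 'bbb' = ∅
  T[0,3] 'cdbb' = {S}
  T[1,4] 'dbbb' = ∅
  T[0,4] 'cdbbb' = {S}

S ∈ T[0,4] ⇒ YES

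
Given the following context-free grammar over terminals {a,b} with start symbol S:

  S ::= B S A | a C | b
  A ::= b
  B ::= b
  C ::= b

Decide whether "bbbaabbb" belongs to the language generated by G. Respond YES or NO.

CNF form of G:
  S -> B X1 | T0 C | b
  A -> b
  B -> b
  C -> b
  T0 -> a
  X1 -> S A

CYK table (by increasing span):
  cell(0,0) b: {A,B,C,S}
  cell(1,1) b: {A,B,C,S}
  cell(2,2) b: {A,B,C,S}
  cell(3,3) a: {T0}  orig:{}
  cell(4,4) a: {T0}  orig:{}
  cell(5,5) b: {A,B,C,S}
  cell(6,6) b: {A,B,C,S}
  cell(7,7) b: {A,B,C,S}
  cell(0,1) bb: {X1}  orig:{}
  cell(1,2) bb: {X1}  orig:{}
  cell(2,3) ba: ∅
  cell(3,4) aa: ∅
  cell(4,5) ab: {S}
  cell(5,6) bb: {X1}  orig:{}
  cell(6,7) bb: {X1}  orig:{}
  cell(0,2) bbb: {S}
  cell(1,3) bba: ∅
  cell(2,4) baa: ∅
  cell(3,5) aab: ∅
  cell(4,6) abb: {X1}  orig:{}
  cell(5,7) bbb: {S}
  cell(0,3) bbba: ∅
  cell(1,4) bbaa: ∅
  cell(2,5) baab: ∅
  cell(3,6) aabb: ∅
  cell(4,7) abbb: ∅
  cell(0,4) bbbaa: ∅
  cell(1,5) bbaab: ∅
  cell(2,6) baabb: ∅
  cell(3,7) aabbb: ∅
  cell(0,5) bbbaab: ∅
  cell(1,6) bbaabb: ∅
  cell(2,7) baabbb: ∅
  cell(0,6) bbbaabb: ∅
  cell(1,7) bbaabbb: ∅
  cell(0,7) bbbaabbb: ∅

S ∉ T[0,7] ⇒ NO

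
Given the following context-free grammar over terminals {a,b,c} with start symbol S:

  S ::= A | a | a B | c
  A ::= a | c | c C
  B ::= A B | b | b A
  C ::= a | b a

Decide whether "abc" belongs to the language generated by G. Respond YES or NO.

Convert to CNF:
  S -> T0 C | T2 B | a | c
  A -> T0 C | a | c
  B -> A B | T1 A | b
  C -> T1 T2 | a
  T0 -> c
  T1 -> b
  T2 -> a

CYK table (by increasing span):
  T[0,0] 'a' = {A,C,S,T2}  orig:{A,C,S}
  T[1,1] 'b' = {B,T1}  orig:{B}
  T[2,2] 'c' = {A,S,T0}  orig:{A,S}
  T[0,1] 'ab' = {B,S}
  T[1,2] 'bc' = {B}
  T[0,2] 'abc' = {B,S}

S ∈ T[0,2] ⇒ YES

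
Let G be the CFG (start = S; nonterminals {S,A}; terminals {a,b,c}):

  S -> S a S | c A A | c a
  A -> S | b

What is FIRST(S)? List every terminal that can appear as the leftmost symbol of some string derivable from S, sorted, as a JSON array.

FIRST sets, iterate to fixpoint:
[1]
  A via A→b: +{b}
  S via S→c A A: +{c}
  FIRST[S]={c}  FIRST[A]={b}
[2]
  A via A→S: +{c}
  FIRST[S]={c}  FIRST[A]={b,c}
[3] — fixpoint
  FIRST[S]={c}  FIRST[A]={b,c}

FIRST(S) = ["c"]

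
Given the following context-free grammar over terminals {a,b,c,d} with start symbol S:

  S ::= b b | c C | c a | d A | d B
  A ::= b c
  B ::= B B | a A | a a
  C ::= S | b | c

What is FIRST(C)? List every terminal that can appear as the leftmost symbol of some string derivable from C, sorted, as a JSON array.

FIRST sets, iterate to fixpoint:
pass 1:
  A via A→b c: +{b}
  B via B→a A: +{a}
  C via C→b: +{b}
  C via C→c: +{c}
  S via S→b b: +{b}
  S via S→c C: +{c}
  S via S→d A: +{d}
  FIRST(S)={b,c,d}  FIRST(A)={b}  FIRST(B)={a}  FIRST(C)={b,c}
pass 2:
  C via C→S: +{d}
  FIRST(S)={b,c,d}  FIRST(A)={b}  FIRST(B)={a}  FIRST(C)={b,c,d}
pass 3: — fixpoint
  FIRST(S)={b,c,d}  FIRST(A)={b}  FIRST(B)={a}  FIRST(C)={b,c,d}

FIRST(C) = ["b", "c", "d"]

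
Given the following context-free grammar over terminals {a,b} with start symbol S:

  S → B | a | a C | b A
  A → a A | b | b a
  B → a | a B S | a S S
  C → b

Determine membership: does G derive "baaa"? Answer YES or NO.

CNF form of G:
  S -> T0 C | T0 X4 | T0 X5 | T1 A | a
  A -> T0 A | T1 T0 | b
  B -> T0 X2 | T0 X3 | a
  C -> b
  T0 -> a
  T1 -> b
  X2 -> B S
  X3 -> S S
  X4 -> B S
  X5 -> S S

CYK table (by increasing span):
  T[0,0] 'b' = {A,C,T1}  orig:{A,C}
  T[1,1] 'a' = {B,S,T0}  orig:{B,S}
  T[2,2] 'a' = {B,S,T0}  orig:{B,S}
  T[3,3] 'a' = {B,S,T0}  orig:{B,S}
  T[0,1] 'ba' = {A}
  T[1,2] 'aa' = {X2,X3,X4,X5}  orig:{}
  T[2,3] 'aa' = {X2,X3,X4,X5}  orig:{}
  T[0,2] 'baa' = ∅
  T[1,3] 'aaa' = {B,S}
  T[0,3] 'baaa' = ∅

S ∉ T[0,3] ⇒ NO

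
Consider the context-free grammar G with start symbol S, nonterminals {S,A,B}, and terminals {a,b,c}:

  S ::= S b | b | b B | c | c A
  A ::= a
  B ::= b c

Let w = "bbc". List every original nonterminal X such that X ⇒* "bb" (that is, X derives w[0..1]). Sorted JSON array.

Convert to CNF:
  S -> S T0 | T0 B | T1 A | b | c
  A -> a
  B -> T0 T1
  T0 -> b
  T1 -> c

CYK table (by increasing span) (cells [i..j] with 0 ≤ i ≤ j ≤ 1 only):
  T[0,0] 'b' = {S,T0}  orig:{S}
  T[1,1] 'b' = {S,T0}  orig:{S}
  T[0,1] 'bb' = {S}

Original NTs in T[0,1] deriving "bb": ["S"]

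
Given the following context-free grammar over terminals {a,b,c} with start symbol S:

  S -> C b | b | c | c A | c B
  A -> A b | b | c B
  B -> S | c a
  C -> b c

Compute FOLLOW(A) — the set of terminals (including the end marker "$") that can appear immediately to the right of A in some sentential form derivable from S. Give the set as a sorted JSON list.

FIRST sets, iterate to fixpoint:
pass 1:
  A via A→b: +{b}
  A via A→c B: +{c}
  B via B→c a: +{c}
  C via C→b c: +{b}
  S via S→C b: +{b}
  S via S→c: +{c}
  FIRST(S)={b,c}  FIRST(A)={b,c}  FIRST(B)={c}  FIRST(C)={b}
pass 2:
  B via B→S: +{b}
  FIRST(S)={b,c}  FIRST(A)={b,c}  FIRST(B)={b,c}  FIRST(C)={b}
pass 3: done
  FIRST(S)={b,c}  FIRST(A)={b,c}  FIRST(B)={b,c}  FIRST(C)={b}

FOLLOW iteration:
seed FOLLOW(S) with $
pass 1:
  A→A b: FOLLOW(A) ⊇ FIRST(b) = {b}; new: +{b}
  A→c B: FOLLOW(B) ⊇ FOLLOW(A) ⊇ {b}; new: +{b}
  B→S: FOLLOW(S) ⊇ FOLLOW(B) ⊇ {b}; new: +{b}
  S→C b: FOLLOW(C) ⊇ FIRST(b) = {b}; new: +{b}
  S→c A: FOLLOW(A) ⊇ FOLLOW(S) ⊇ {$,b}; new: +{$}
  S→c B: FOLLOW(B) ⊇ FOLLOW(S) ⊇ {$,b}; new: +{$}
  FOLLOW(S)={$,b}  FOLLOW(A)={$,b}  FOLLOW(B)={$,b}  FOLLOW(C)={b}
pass 2: (no change)
  FOLLOW(S)={$,b}  FOLLOW(A)={$,b}  FOLLOW(B)={$,b}  FOLLOW(C)={b}

FOLLOW(A) = ["$", "b"]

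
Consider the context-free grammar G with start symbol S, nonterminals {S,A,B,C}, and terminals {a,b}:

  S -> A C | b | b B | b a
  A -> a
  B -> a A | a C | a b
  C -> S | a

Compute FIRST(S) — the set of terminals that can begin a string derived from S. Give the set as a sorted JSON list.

FIRST iteration:
iter 1:
  A via A→a: +{a}
  B via B→a A: +{a}
  C via C→a: +{a}
  S via S→A C: +{a}
  S via S→b: +{b}
  FIRST(S)={a,b}  FIRST(A)={a}  FIRST(B)={a}  FIRST(C)={a}
iter 2:
  C via C→S: +{b}
  FIRST(S)={a,b}  FIRST(A)={a}  FIRST(B)={a}  FIRST(C)={a,b}
iter 3: — fixpoint
  FIRST(S)={a,b}  FIRST(A)={a}  FIRST(B)={a}  FIRST(C)={a,b}

FIRST(S) = ["a", "b"]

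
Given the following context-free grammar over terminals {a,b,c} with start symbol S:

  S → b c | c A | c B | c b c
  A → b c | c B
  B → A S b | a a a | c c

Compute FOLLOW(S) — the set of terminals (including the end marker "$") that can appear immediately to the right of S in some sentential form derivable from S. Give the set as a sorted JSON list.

FIRST iteration:
round 1:
  A via A→b c: +{b}
  A via A→c B: +{c}
  B via B→A S b: +{b,c}
  B via B→a a a: +{a}
  S via S→b c: +{b}
  S via S→c A: +{c}
  FIRST(S)={b,c}  FIRST(A)={b,c}  FIRST(B)={a,b,c}
round 2: — fixpoint
  FIRST(S)={b,c}  FIRST(A)={b,c}  FIRST(B)={a,b,c}

FOLLOW sets:
seed FOLLOW(S) with $
iter 1:
  B→A S b: FOLLOW(A) ⊇ FIRST(S) = {b,c}; new: +{b,c}
  B→A S b: FOLLOW(S) ⊇ FIRST(b) = {b}; new: +{b}
  S→c A: FOLLOW(A) ⊇ FOLLOW(S) ⊇ {$,b}; new: +{$}
  S→c B: FOLLOW(B) ⊇ FOLLOW(S) ⊇ {$,b}; new: +{$,b}
  FOLLOW[S]={$,b}  FOLLOW[A]={$,b,c}  FOLLOW[B]={$,b}
iter 2:
  A→c B: FOLLOW(B) ⊇ FOLLOW(A) ⊇ {$,b,c}; new: +{c}
  FOLLOW[S]={$,b}  FOLLOW[A]={$,b,c}  FOLLOW[B]={$,b,c}
iter 3: (stable)
  FOLLOW[S]={$,b}  FOLLOW[A]={$,b,c}  FOLLOW[B]={$,b,c}

FOLLOW(S) = ["$", "b"]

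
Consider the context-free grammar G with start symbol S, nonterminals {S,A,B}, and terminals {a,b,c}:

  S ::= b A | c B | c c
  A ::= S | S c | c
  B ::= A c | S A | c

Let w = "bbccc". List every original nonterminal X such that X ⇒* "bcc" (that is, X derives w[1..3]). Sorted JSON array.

Convert to CNF:
  S -> T0 B | T0 T0 | T1 A
  A -> S T0 | T0 B | T0 T0 | T1 A | c
  B -> A T0 | S A | c
  T0 -> c
  T1 -> b

Fill CYK table bottom-up, restricted to cells inside w[1..3]:
  T[1,1] 'b' = {T1}  orig:{}
  T[2,2] 'c' = {A,B,T0}  orig:{A,B}
  T[3,3] 'c' = {A,B,T0}  orig:{A,B}
  T[1,2] 'bc' = {A,S}
  T[2,3] 'cc' = {A,B,S}
  T[1,3] 'bcc' = {A,B,S}

Original NTs in T[1,3] deriving "bcc": ["A", "B", "S"]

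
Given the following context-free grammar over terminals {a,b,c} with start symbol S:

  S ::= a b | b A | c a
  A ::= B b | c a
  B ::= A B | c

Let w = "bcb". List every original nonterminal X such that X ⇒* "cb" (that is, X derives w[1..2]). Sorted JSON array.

CNF form of G:
  S -> T0 A | T1 T2 | T2 T0
  A -> B T0 | T1 T2
  B -> A B | c
  T0 -> b
  T1 -> c
  T2 -> a

CYK table (by increasing span) (cells [i..j] with 1 ≤ i ≤ j ≤ 2 only):
  [1..1]={B,T1}  "c"  orig:{B}
  [2..2]={T0}  "b"  orig:{}
  [1..2]={A}  "cb"

Original NTs in T[1,2] deriving "cb": ["A"]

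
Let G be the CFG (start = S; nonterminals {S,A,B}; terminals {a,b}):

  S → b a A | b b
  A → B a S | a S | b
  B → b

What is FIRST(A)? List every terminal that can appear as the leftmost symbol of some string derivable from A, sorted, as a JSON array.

Compute FIRST by fixpoint:
[1]
  A via A→a S: +{a}
  A via A→b: +{b}
  B via B→b: +{b}
  S via S→b a A: +{b}
  FIRST[S]={b}  FIRST[A]={a,b}  FIRST[B]={b}
[2] (no change)
  FIRST[S]={b}  FIRST[A]={a,b}  FIRST[B]={b}

FIRST(A) = ["a", "b"]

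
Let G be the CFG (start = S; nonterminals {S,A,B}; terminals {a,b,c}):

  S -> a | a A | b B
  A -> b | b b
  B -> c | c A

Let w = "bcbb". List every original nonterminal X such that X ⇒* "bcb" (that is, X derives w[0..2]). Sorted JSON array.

CNF form of G:
  S -> T0 B | T2 A | a
  A -> T0 T0 | b
  B -> T1 A | c
  T0 -> b
  T1 -> c
  T2 -> a

CYK fill — only the sub-triangle for w[0..2]:
  cell(0,0) b: {A,T0}  orig:{A}
  cell(1,1) c: {B,T1}  orig:{B}
  cell(2,2) b: {A,T0}  orig:{A}
  cell(0,1) bc: {S}
  cell(1,2) cb: {B}
  cell(0,2) bcb: {S}

Original NTs in T[0,2] deriving "bcb": ["S"]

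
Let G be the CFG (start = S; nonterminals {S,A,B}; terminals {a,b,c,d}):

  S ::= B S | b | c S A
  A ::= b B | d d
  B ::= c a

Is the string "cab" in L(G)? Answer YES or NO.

CNF form of G:
  S -> B S | T2 X4 | b
  A -> T0 B | T1 T1
  B -> T2 T3
  T0 -> b
  T1 -> d
  T2 -> c
  T3 -> a
  X4 -> S A

Fill CYK table bottom-up:
  T[0,0] 'c' = {T2}  orig:{}
  T[1,1] 'a' = {T3}  orig:{}
  T[2,2] 'b' = {S,T0}  orig:{S}
  T[0,1] 'ca' = {B}
  T[1,2] 'ab' = ∅
  T[0,2] 'cab' = {S}

S ∈ T[0,2] ⇒ YES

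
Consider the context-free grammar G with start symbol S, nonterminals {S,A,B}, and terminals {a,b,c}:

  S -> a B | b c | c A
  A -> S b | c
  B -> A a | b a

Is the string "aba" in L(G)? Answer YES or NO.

CNF form of G:
  S -> T0 T2 | T1 B | T2 A
  A -> S T0 | c
  B -> A T1 | T0 T1
  T0 -> b
  T1 -> a
  T2 -> c

CYK fill:
  T[0,0] 'a' = {T1}  orig:{}
  T[1,1] 'b' = {T0}  orig:{}
  T[2,2] 'a' = {T1}  orig:{}
  T[0,1] 'ab' = ∅
  T[1,2] 'ba' = {B}
  T[0,2] 'aba' = {S}

S ∈ T[0,2] ⇒ YES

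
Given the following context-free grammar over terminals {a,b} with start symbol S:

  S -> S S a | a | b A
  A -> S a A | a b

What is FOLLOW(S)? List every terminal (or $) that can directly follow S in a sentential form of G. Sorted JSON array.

FIRST iteration:
pass 1:
  A via A→a b: +{a}
  S via S→a: +{a}
  S via S→b A: +{b}
  S: {a,b}  A: {a}
pass 2:
  A via A→S a A: +{b}
  S: {a,b}  A: {a,b}
pass 3: (no change)
  S: {a,b}  A: {a,b}

FOLLOW sets:
seed FOLLOW(S) with $
iter 1:
  A→S a A: FOLLOW(S) ⊇ FIRST(a) = {a}; new: +{a}
  S→S S a: FOLLOW(S) ⊇ FIRST(S) = {a,b}; new: +{b}
  S→b A: FOLLOW(A) ⊇ FOLLOW(S) ⊇ {$,a,b}; new: +{$,a,b}
  S: {$,a,b}  A: {$,a,b}
iter 2: (no change)
  S: {$,a,b}  A: {$,a,b}

FOLLOW(S) = ["$", "a", "b"]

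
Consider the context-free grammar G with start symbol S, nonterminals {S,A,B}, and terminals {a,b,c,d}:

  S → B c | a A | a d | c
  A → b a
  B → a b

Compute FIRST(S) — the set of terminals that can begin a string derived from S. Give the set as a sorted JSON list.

FIRST iteration:
round 1:
  A via A→b a: +{b}
  B via B→a b: +{a}
  S via S→B c: +{a}
  S via S→c: +{c}
  S: {a,c}  A: {b}  B: {a}
round 2: (stable)
  S: {a,c}  A: {b}  B: {a}

FIRST(S) = ["a", "c"]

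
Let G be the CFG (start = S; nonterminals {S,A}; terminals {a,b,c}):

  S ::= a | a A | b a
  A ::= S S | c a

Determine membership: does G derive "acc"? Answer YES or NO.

CNF form of G:
  S -> T1 A | T2 T1 | a
  A -> S S | T0 T1
  T0 -> c
  T1 -> a
  T2 -> b

CYK table (by increasing span):
  T[0,0] 'a' = {S,T1}  orig:{S}
  T[1,1] 'c' = {T0}  orig:{}
  T[2,2] 'c' = {T0}  orig:{}
  T[0,1] 'ac' = ∅
  T[1,2] 'cc' = ∅
  T[0,2] 'acc' = ∅

S ∉ T[0,2] ⇒ NO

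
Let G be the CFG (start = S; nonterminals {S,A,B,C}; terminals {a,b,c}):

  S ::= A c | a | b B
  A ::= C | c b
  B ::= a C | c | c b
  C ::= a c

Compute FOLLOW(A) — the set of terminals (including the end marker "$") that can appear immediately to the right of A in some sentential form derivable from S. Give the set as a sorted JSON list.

FIRST sets, iterate to fixpoint:
pass 1:
  A via A→c b: +{c}
  B via B→a C: +{a}
  B via B→c: +{c}
  C via C→a c: +{a}
  S via S→A c: +{c}
  S via S→a: +{a}
  S via S→b B: +{b}
  S: {a,b,c}  A: {c}  B: {a,c}  C: {a}
pass 2:
  A via A→C: +{a}
  S: {a,b,c}  A: {a,c}  B: {a,c}  C: {a}
pass 3: — fixpoint
  S: {a,b,c}  A: {a,c}  B: {a,c}  C: {a}

FOLLOW sets:
FOLLOW(S) := {$}
iter 1:
  S→A c: FOLLOW(A) ⊇ FIRST(c) = {c}; new: +{c}
  S→b B: FOLLOW(B) ⊇ FOLLOW(S) ⊇ {$}; new: +{$}
  FOLLOW[S]={$}  FOLLOW[A]={c}  FOLLOW[B]={$}  FOLLOW[C]={}
iter 2:
  A→C: FOLLOW(C) ⊇ FOLLOW(A) ⊇ {c}; new: +{c}
  B→a C: FOLLOW(C) ⊇ FOLLOW(B) ⊇ {$}; new: +{$}
  FOLLOW[S]={$}  FOLLOW[A]={c}  FOLLOW[B]={$}  FOLLOW[C]={$,c}
iter 3: (no change)
  FOLLOW[S]={$}  FOLLOW[A]={c}  FOLLOW[B]={$}  FOLLOW[C]={$,c}

FOLLOW(A) = ["c"]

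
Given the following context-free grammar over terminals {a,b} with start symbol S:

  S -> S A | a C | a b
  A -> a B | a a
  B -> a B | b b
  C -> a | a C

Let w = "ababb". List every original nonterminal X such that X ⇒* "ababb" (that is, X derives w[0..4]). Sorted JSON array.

CNF form of G:
  S -> S A | T0 C | T0 T1
  A -> T0 B | T0 T0
  B -> T0 B | T1 T1
  C -> T0 C | a
  T0 -> a
  T1 -> b

CYK table (by increasing span) — only the sub-triangle for w[0..4]:
  T[0,0] 'a' = {C,T0}  orig:{C}
  T[1,1] 'b' = {T1}  orig:{}
  T[2,2] 'a' = {C,T0}  orig:{C}
  T[3,3] 'b' = {T1}  orig:{}
  T[4,4] 'b' = {T1}  orig:{}
  T[0,1] 'ab' = {S}
  T[1,2] 'ba' = ∅
  T[2,3] 'ab' = {S}
  T[3,4] 'bb' = {B}
  T[0,2] 'aba' = ∅
  T[1,3] 'bab' = ∅
  T[2,4] 'abb' = {A,B}
  T[0,3] 'abab' = ∅
  T[1,4] 'babb' = ∅
  T[0,4] 'ababb' = {S}

Original NTs in T[0,4] deriving "ababb": ["S"]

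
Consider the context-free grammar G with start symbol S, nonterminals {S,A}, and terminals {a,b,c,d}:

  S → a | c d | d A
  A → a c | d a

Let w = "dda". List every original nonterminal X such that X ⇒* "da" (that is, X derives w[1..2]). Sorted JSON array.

Convert to CNF:
  S -> T1 T2 | T2 A | a
  A -> T0 T1 | T2 T0
  T0 -> a
  T1 -> c
  T2 -> d

CYK fill (cells [i..j] with 1 ≤ i ≤ j ≤ 2 only):
  [1..1]={T2}  "d"  orig:{}
  [2..2]={S,T0}  "a"  orig:{S}
  [1..2]={A}  "da"

Original NTs in T[1,2] deriving "da": ["A"]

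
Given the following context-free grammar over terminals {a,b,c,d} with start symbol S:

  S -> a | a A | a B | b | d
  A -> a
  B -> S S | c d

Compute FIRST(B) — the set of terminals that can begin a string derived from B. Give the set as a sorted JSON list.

FIRST iteration:
iter 1:
  A via A→a: +{a}
  B via B→c d: +{c}
  S via S→a: +{a}
  S via S→b: +{b}
  S via S→d: +{d}
  S: {a,b,d}  A: {a}  B: {c}
iter 2:
  B via B→S S: +{a,b,d}
  S: {a,b,d}  A: {a}  B: {a,b,c,d}
iter 3: — fixpoint
  S: {a,b,d}  A: {a}  B: {a,b,c,d}

FIRST(B) = ["a", "b", "c", "d"]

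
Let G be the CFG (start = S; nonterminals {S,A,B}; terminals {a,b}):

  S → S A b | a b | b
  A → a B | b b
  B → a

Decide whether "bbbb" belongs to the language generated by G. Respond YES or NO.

CNF form of G:
  S -> S X2 | T0 T1 | b
  A -> T0 B | T1 T1
  B -> a
  T0 -> a
  T1 -> b
  X2 -> A T1

CYK fill:
  T[0,0] 'b' = {S,T1}  orig:{S}
  T[1,1] 'b' = {S,T1}  orig:{S}
  T[2,2] 'b' = {S,T1}  orig:{S}
  T[3,3] 'b' = {S,T1}  orig:{S}
  T[0,1] 'bb' = {A}
  T[1,2] 'bb' = {A}
  T[2,3] 'bb' = {A}
  T[0,2] 'bbb' = {X2}  orig:{}
  T[1,3] 'bbb' = {X2}  orig:{}
  T[0,3] 'bbbb' = {S}

S ∈ T[0,3] ⇒ YES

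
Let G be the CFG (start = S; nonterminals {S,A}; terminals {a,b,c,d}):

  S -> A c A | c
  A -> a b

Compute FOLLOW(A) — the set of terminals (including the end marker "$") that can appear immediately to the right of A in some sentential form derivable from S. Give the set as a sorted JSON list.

FIRST sets, iterate to fixpoint:
iter 1:
  A via A→a b: +{a}
  S via S→A c A: +{a}
  S via S→c: +{c}
  S: {a,c}  A: {a}
iter 2: done
  S: {a,c}  A: {a}

FOLLOW sets:
initialize: $ ∈ FOLLOW(S)
pass 1:
  S→A c A: FOLLOW(A) ⊇ FIRST(c) = {c}; new: +{c}
  S→A c A: FOLLOW(A) ⊇ FOLLOW(S) ⊇ {$}; new: +{$}
  FOLLOW(S)={$}  FOLLOW(A)={$,c}
pass 2: (stable)
  FOLLOW(S)={$}  FOLLOW(A)={$,c}

FOLLOW(A) = ["$", "c"]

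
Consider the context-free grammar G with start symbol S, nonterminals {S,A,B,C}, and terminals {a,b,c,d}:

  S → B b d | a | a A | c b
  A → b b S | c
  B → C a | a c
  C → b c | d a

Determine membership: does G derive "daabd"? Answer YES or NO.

Convert to CNF:
  S -> B X5 | T1 A | T2 T0 | a
  A -> T0 X4 | c
  B -> C T1 | T1 T2
  C -> T0 T2 | T3 T1
  T0 -> b
  T1 -> a
  T2 -> c
  T3 -> d
  X4 -> T0 S
  X5 -> T0 T3

Fill CYK table bottom-up:
  [0..0]={T3}  "d"  orig:{}
  [1..1]={S,T1}  "a"  orig:{S}
  [2..2]={S,T1}  "a"  orig:{S}
  [3..3]={T0}  "b"  orig:{}
  [4..4]={T3}  "d"  orig:{}
  [0..1]={C}  "da"
  [1..2]=∅  "aa"
  [2..3]=∅  "ab"
  [3..4]={X5}  "bd"  orig:{}
  [0..2]={B}  "daa"
  [1..3]=∅  "aab"
  [2..4]=∅  "abd"
  [0..3]=∅  "daab"
  [1..4]=∅  "aabd"
  [0..4]={S}  "daabd"

S ∈ T[0,4] ⇒ YES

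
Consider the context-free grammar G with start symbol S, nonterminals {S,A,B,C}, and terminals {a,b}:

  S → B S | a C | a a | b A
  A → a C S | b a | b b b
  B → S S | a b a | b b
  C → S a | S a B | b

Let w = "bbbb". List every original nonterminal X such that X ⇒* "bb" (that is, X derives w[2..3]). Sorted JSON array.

CNF form of G:
  S -> B S | T0 C | T0 T0 | T1 A
  A -> T0 X2 | T1 T0 | T1 X3
  B -> S S | T0 X4 | T1 T1
  C -> S T0 | S X5 | b
  T0 -> a
  T1 -> b
  X2 -> C S
  X3 -> T1 T1
  X4 -> T1 T0
  X5 -> T0 B

CYK table (by increasing span) (cells [i..j] with 2 ≤ i ≤ j ≤ 3 only):
  cell(2,2) b: {C,T1}  orig:{C}
  cell(3,3) b: {C,T1}  orig:{C}
  cell(2,3) bb: {B,X3}  orig:{B}

Original NTs in T[2,3] deriving "bb": ["B"]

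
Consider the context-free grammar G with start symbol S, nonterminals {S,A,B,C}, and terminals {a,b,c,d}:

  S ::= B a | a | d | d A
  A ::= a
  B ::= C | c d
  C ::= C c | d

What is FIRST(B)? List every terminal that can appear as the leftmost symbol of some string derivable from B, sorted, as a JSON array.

FIRST iteration:
pass 1:
  A via A→a: +{a}
  B via B→c d: +{c}
  C via C→d: +{d}
  S via S→B a: +{c}
  S via S→a: +{a}
  S via S→d: +{d}
  FIRST(S)={a,c,d}  FIRST(A)={a}  FIRST(B)={c}  FIRST(C)={d}
pass 2:
  B via B→C: +{d}
  FIRST(S)={a,c,d}  FIRST(A)={a}  FIRST(B)={c,d}  FIRST(C)={d}
pass 3: (stable)
  FIRST(S)={a,c,d}  FIRST(A)={a}  FIRST(B)={c,d}  FIRST(C)={d}

FIRST(B) = ["c", "d"]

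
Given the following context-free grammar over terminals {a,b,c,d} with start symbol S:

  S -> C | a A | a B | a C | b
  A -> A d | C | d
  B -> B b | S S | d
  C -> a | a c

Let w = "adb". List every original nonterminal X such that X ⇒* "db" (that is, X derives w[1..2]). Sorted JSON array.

Convert to CNF:
  S -> T1 A | T1 B | T1 C | T1 T2 | a | b
  A -> A T0 | T1 T2 | a | d
  B -> B T3 | S S | d
  C -> T1 T2 | a
  T0 -> d
  T1 -> a
  T2 -> c
  T3 -> b

CYK fill — only the sub-triangle for w[1..2]:
  [1..1]={A,B,T0}  "d"  orig:{A,B}
  [2..2]={S,T3}  "b"  orig:{S}
  [1..2]={B}  "db"

Original NTs in T[1,2] deriving "db": ["B"]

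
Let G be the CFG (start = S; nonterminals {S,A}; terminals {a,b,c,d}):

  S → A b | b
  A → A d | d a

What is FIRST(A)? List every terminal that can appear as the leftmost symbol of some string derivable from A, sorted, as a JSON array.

Compute FIRST by fixpoint:
iter 1:
  A via A→d a: +{d}
  S via S→A b: +{d}
  S via S→b: +{b}
  S: {b,d}  A: {d}
iter 2: — fixpoint
  S: {b,d}  A: {d}

FIRST(A) = ["d"]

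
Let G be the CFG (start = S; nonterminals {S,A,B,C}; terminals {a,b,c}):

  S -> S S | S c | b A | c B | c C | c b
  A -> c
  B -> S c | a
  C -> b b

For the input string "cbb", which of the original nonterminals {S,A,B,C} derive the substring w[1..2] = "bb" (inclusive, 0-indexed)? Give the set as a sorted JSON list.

CNF form of G:
  S -> S S | S T0 | T0 B | T0 C | T0 T1 | T1 A
  A -> c
  B -> S T0 | a
  C -> T1 T1
  T0 -> c
  T1 -> b

CYK fill, restricted to cells inside w[1..2]:
  [1..1]={T1}  "b"  orig:{}
  [2..2]={T1}  "b"  orig:{}
  [1..2]={C}  "bb"

Original NTs in T[1,2] deriving "bb": ["C"]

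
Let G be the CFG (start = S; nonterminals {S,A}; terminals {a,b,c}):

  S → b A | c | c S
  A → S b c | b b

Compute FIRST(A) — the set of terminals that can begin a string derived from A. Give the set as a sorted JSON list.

Compute FIRST by fixpoint:
iter 1:
  A via A→b b: +{b}
  S via S→b A: +{b}
  S via S→c: +{c}
  FIRST[S]={b,c}  FIRST[A]={b}
iter 2:
  A via A→S b c: +{c}
  FIRST[S]={b,c}  FIRST[A]={b,c}
iter 3: done
  FIRST[S]={b,c}  FIRST[A]={b,c}

FIRST(A) = ["b", "c"]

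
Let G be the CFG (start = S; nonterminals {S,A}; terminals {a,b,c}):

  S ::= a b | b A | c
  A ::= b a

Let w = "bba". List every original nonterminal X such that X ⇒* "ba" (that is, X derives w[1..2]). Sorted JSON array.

CNF form of G:
  S -> T0 A | T1 T0 | c
  A -> T0 T1
  T0 -> b
  T1 -> a

Fill CYK table bottom-up (cells [i..j] with 1 ≤ i ≤ j ≤ 2 only):
  cell(1,1) b: {T0}  orig:{}
  cell(2,2) a: {T1}  orig:{}
  cell(1,2) ba: {A}

Original NTs in T[1,2] deriving "ba": ["A"]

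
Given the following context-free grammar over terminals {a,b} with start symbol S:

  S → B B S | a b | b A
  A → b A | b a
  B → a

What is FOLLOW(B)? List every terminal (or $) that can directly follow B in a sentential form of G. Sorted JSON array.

FIRST sets, iterate to fixpoint:
iter 1:
  A via A→b A: +{b}
  B via B→a: +{a}
  S via S→B B S: +{a}
  S via S→b A: +{b}
  S: {a,b}  A: {b}  B: {a}
iter 2: (stable)
  S: {a,b}  A: {b}  B: {a}

FOLLOW sets:
FOLLOW(S) := {$}
pass 1:
  S→B B S: FOLLOW(B) ⊇ FIRST(B) = {a}; new: +{a}
  S→B B S: FOLLOW(B) ⊇ FIRST(S) = {a,b}; new: +{b}
  S→b A: FOLLOW(A) ⊇ FOLLOW(S) ⊇ {$}; new: +{$}
  FOLLOW[S]={$}  FOLLOW[A]={$}  FOLLOW[B]={a,b}
pass 2: (stable)
  FOLLOW[S]={$}  FOLLOW[A]={$}  FOLLOW[B]={a,b}

FOLLOW(B) = ["a", "b"]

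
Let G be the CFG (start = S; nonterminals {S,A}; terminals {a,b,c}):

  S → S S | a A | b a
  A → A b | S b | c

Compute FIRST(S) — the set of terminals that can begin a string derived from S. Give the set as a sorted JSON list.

FIRST sets, iterate to fixpoint:
[1]
  A via A→c: +{c}
  S via S→a A: +{a}
  S via S→b a: +{b}
  FIRST[S]={a,b}  FIRST[A]={c}
[2]
  A via A→S b: +{a,b}
  FIRST[S]={a,b}  FIRST[A]={a,b,c}
[3] (stable)
  FIRST[S]={a,b}  FIRST[A]={a,b,c}

FIRST(S) = ["a", "b"]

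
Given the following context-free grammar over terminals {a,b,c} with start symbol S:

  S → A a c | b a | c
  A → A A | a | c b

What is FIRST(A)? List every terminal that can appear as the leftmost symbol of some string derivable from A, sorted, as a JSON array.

FIRST iteration:
[1]
  A via A→a: +{a}
  A via A→c b: +{c}
  S via S→A a c: +{a,c}
  S via S→b a: +{b}
  S: {a,b,c}  A: {a,c}
[2] (no change)
  S: {a,b,c}  A: {a,c}

FIRST(A) = ["a", "c"]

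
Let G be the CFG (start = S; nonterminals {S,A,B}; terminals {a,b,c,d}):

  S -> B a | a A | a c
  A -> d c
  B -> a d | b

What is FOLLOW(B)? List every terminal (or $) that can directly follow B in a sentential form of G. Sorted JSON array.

FIRST iteration:
round 1:
  A via A→d c: +{d}
  B via B→a d: +{a}
  B via B→b: +{b}
  S via S→B a: +{a,b}
  FIRST(S)={a,b}  FIRST(A)={d}  FIRST(B)={a,b}
round 2: (stable)
  FIRST(S)={a,b}  FIRST(A)={d}  FIRST(B)={a,b}

FOLLOW iteration:
FOLLOW(S) := {$}
round 1:
  S→B a: FOLLOW(B) ⊇ FIRST(a) = {a}; new: +{a}
  S→a A: FOLLOW(A) ⊇ FOLLOW(S) ⊇ {$}; new: +{$}
  FOLLOW[S]={$}  FOLLOW[A]={$}  FOLLOW[B]={a}
round 2: — fixpoint
  FOLLOW[S]={$}  FOLLOW[A]={$}  FOLLOW[B]={a}

FOLLOW(B) = ["a"]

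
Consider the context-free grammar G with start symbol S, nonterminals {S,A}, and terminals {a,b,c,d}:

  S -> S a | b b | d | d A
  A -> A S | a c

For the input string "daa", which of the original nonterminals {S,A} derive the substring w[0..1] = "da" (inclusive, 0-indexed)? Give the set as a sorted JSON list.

CNF form of G:
  S -> S T0 | T2 T2 | T3 A | d
  A -> A S | T0 T1
  T0 -> a
  T1 -> c
  T2 -> b
  T3 -> d

CYK fill — only the sub-triangle for w[0..1]:
  [0..0]={S,T3}  "d"  orig:{S}
  [1..1]={T0}  "a"  orig:{}
  [0..1]={S}  "da"

Original NTs in T[0,1] deriving "da": ["S"]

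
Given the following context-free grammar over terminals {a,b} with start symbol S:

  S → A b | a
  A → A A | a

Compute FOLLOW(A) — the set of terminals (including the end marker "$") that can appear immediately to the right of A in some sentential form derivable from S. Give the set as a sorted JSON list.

FIRST sets, iterate to fixpoint:
pass 1:
  A via A→a: +{a}
  S via S→A b: +{a}
  FIRST(S)={a}  FIRST(A)={a}
pass 2: done
  FIRST(S)={a}  FIRST(A)={a}

FOLLOW iteration:
initialize: $ ∈ FOLLOW(S)
[1]
  A→A A: FOLLOW(A) ⊇ FIRST(A) = {a}; new: +{a}
  S→A b: FOLLOW(A) ⊇ FIRST(b) = {b}; new: +{b}
  FOLLOW[S]={$}  FOLLOW[A]={a,b}
[2] — fixpoint
  FOLLOW[S]={$}  FOLLOW[A]={a,b}

FOLLOW(A) = ["a", "b"]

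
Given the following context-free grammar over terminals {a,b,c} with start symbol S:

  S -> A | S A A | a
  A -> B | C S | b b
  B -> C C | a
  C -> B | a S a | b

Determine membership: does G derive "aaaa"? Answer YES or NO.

CNF form of G:
  S -> C C | C S | S X3 | T0 T0 | a
  A -> C C | C S | T0 T0 | a
  B -> C C | a
  C -> C C | T1 X2 | a | b
  T0 -> b
  T1 -> a
  X2 -> S T1
  X3 -> A A

CYK table (by increasing span):
  [0..0]={A,B,C,S,T1}  "a"  orig:{A,B,C,S}
  [1..1]={A,B,C,S,T1}  "a"  orig:{A,B,C,S}
  [2..2]={A,B,C,S,T1}  "a"  orig:{A,B,C,S}
  [3..3]={A,B,C,S,T1}  "a"  orig:{A,B,C,S}
  [0..1]={A,B,C,S,X2,X3}  "aa"  orig:{A,B,C,S}
  [1..2]={A,B,C,S,X2,X3}  "aa"  orig:{A,B,C,S}
  [2..3]={A,B,C,S,X2,X3}  "aa"  orig:{A,B,C,S}
  [0..2]={A,B,C,S,X2,X3}  "aaa"  orig:{A,B,C,S}
  [1..3]={A,B,C,S,X2,X3}  "aaa"  orig:{A,B,C,S}
  [0..3]={A,B,C,S,X2,X3}  "aaaa"  orig:{A,B,C,S}

S ∈ T[0,3] ⇒ YES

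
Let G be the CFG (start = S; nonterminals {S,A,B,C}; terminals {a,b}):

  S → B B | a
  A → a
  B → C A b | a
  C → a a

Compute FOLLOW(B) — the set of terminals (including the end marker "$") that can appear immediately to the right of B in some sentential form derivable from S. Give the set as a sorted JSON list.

FIRST sets, iterate to fixpoint:
iter 1:
  A via A→a: +{a}
  B via B→a: +{a}
  C via C→a a: +{a}
  S via S→B B: +{a}
  FIRST(S)={a}  FIRST(A)={a}  FIRST(B)={a}  FIRST(C)={a}
iter 2: (stable)
  FIRST(S)={a}  FIRST(A)={a}  FIRST(B)={a}  FIRST(C)={a}

FOLLOW iteration:
initialize: $ ∈ FOLLOW(S)
iter 1:
  B→C A b: FOLLOW(C) ⊇ FIRST(A) = {a}; new: +{a}
  B→C A b: FOLLOW(A) ⊇ FIRST(b) = {b}; new: +{b}
  S→B B: FOLLOW(B) ⊇ FIRST(B) = {a}; new: +{a}
  S→B B: FOLLOW(B) ⊇ FOLLOW(S) ⊇ {$}; new: +{$}
  FOLLOW(S)={$}  FOLLOW(A)={b}  FOLLOW(B)={$,a}  FOLLOW(C)={a}
iter 2: — fixpoint
  FOLLOW(S)={$}  FOLLOW(A)={b}  FOLLOW(B)={$,a}  FOLLOW(C)={a}

FOLLOW(B) = ["$", "a"]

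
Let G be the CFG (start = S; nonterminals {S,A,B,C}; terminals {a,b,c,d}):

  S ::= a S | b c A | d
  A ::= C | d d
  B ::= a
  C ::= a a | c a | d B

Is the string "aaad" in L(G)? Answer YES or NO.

Convert to CNF:
  S -> T0 S | T3 X4 | d
  A -> T0 T0 | T1 T0 | T2 B | T2 T2
  B -> a
  C -> T0 T0 | T1 T0 | T2 B
  T0 -> a
  T1 -> c
  T2 -> d
  T3 -> b
  X4 -> T1 A

CYK fill:
  [0..0]={B,T0}  "a"  orig:{B}
  [1..1]={B,T0}  "a"  orig:{B}
  [2..2]={B,T0}  "a"  orig:{B}
  [3..3]={S,T2}  "d"  orig:{S}
  [0..1]={A,C}  "aa"
  [1..2]={A,C}  "aa"
  [2..3]={S}  "ad"
  [0..2]=∅  "aaa"
  [1..3]={S}  "aad"
  [0..3]={S}  "aaad"

S ∈ T[0,3] ⇒ YES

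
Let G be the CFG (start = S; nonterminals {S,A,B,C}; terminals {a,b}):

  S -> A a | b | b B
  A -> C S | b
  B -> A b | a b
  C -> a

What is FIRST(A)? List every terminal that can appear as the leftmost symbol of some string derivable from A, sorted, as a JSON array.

FIRST iteration:
iter 1:
  A via A→b: +{b}
  B via B→A b: +{b}
  B via B→a b: +{a}
  C via C→a: +{a}
  S via S→A a: +{b}
  FIRST(S)={b}  FIRST(A)={b}  FIRST(B)={a,b}  FIRST(C)={a}
iter 2:
  A via A→C S: +{a}
  S via S→A a: +{a}
  FIRST(S)={a,b}  FIRST(A)={a,b}  FIRST(B)={a,b}  FIRST(C)={a}
iter 3: (no change)
  FIRST(S)={a,b}  FIRST(A)={a,b}  FIRST(B)={a,b}  FIRST(C)={a}

FIRST(A) = ["a", "b"]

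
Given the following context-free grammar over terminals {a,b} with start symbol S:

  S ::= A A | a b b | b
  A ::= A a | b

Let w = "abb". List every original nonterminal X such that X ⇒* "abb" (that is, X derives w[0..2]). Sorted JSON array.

Convert to CNF:
  S -> A A | T0 X2 | b
  A -> A T0 | b
  T0 -> a
  T1 -> b
  X2 -> T1 T1

Fill CYK table bottom-up, restricted to cells inside w[0..2]:
  T[0,0] 'a' = {T0}  orig:{}
  T[1,1] 'b' = {A,S,T1}  orig:{A,S}
  T[2,2] 'b' = {A,S,T1}  orig:{A,S}
  T[0,1] 'ab' = ∅
  T[1,2] 'bb' = {S,X2}  orig:{S}
  T[0,2] 'abb' = {S}

Original NTs in T[0,2] deriving "abb": ["S"]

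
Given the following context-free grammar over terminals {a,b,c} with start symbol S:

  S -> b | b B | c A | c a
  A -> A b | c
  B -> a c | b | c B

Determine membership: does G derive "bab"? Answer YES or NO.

Convert to CNF:
  S -> T0 B | T2 A | T2 T1 | b
  A -> A T0 | c
  B -> T1 T2 | T2 B | b
  T0 -> b
  T1 -> a
  T2 -> c

Fill CYK table bottom-up:
  [0..0]={B,S,T0}  "b"  orig:{B,S}
  [1..1]={T1}  "a"  orig:{}
  [2..2]={B,S,T0}  "b"  orig:{B,S}
  [0..1]=∅  "ba"
  [1..2]=∅  "ab"
  [0..2]=∅  "bab"

S ∉ T[0,2] ⇒ NO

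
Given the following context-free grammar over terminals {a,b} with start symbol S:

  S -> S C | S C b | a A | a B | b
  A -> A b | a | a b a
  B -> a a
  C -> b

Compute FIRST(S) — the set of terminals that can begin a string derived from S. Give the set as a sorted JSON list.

FIRST sets, iterate to fixpoint:
[1]
  A via A→a: +{a}
  B via B→a a: +{a}
  C via C→b: +{b}
  S via S→a A: +{a}
  S via S→b: +{b}
  S: {a,b}  A: {a}  B: {a}  C: {b}
[2] (stable)
  S: {a,b}  A: {a}  B: {a}  C: {b}

FIRST(S) = ["a", "b"]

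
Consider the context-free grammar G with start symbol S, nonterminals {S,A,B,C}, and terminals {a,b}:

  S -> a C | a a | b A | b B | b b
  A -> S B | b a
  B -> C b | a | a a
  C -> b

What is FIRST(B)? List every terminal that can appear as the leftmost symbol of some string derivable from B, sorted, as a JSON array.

FIRST iteration:
pass 1:
  A via A→b a: +{b}
  B via B→a: +{a}
  C via C→b: +{b}
  S via S→a C: +{a}
  S via S→b A: +{b}
  FIRST[S]={a,b}  FIRST[A]={b}  FIRST[B]={a}  FIRST[C]={b}
pass 2:
  A via A→S B: +{a}
  B via B→C b: +{b}
  FIRST[S]={a,b}  FIRST[A]={a,b}  FIRST[B]={a,b}  FIRST[C]={b}
pass 3: (stable)
  FIRST[S]={a,b}  FIRST[A]={a,b}  FIRST[B]={a,b}  FIRST[C]={b}

FIRST(B) = ["a", "b"]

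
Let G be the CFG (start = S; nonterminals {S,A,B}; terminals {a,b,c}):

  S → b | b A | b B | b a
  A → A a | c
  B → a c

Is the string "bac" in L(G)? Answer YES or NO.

Convert to CNF:
  S -> T2 A | T2 B | T2 T0 | b
  A -> A T0 | c
  B -> T0 T1
  T0 -> a
  T1 -> c
  T2 -> b

CYK table (by increasing span):
  T[0,0] 'b' = {S,T2}  orig:{S}
  T[1,1] 'a' = {T0}  orig:{}
  T[2,2] 'c' = {A,T1}  orig:{A}
  T[0,1] 'ba' = {S}
  T[1,2] 'ac' = {B}
  T[0,2] 'bac' = {S}

S ∈ T[0,2] ⇒ YES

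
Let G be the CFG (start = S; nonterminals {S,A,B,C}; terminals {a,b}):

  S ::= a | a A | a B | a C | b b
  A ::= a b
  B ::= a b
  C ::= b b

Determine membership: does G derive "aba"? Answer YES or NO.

Convert to CNF:
  S -> T0 A | T0 B | T0 C | T1 T1 | a
  A -> T0 T1
  B -> T0 T1
  C -> T1 T1
  T0 -> a
  T1 -> b

Fill CYK table bottom-up:
  cell(0,0) a: {S,T0}  orig:{S}
  cell(1,1) b: {T1}  orig:{}
  cell(2,2) a: {S,T0}  orig:{S}
  cell(0,1) ab: {A,B}
  cell(1,2) ba: ∅
  cell(0,2) aba: ∅

S ∉ T[0,2] ⇒ NO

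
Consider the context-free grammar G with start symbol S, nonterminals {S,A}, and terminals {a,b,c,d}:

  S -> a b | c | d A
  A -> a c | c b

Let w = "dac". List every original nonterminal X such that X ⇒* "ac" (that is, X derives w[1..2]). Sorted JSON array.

Convert to CNF:
  S -> T0 T2 | T3 A | c
  A -> T0 T1 | T1 T2
  T0 -> a
  T1 -> c
  T2 -> b
  T3 -> d

CYK fill (cells [i..j] with 1 ≤ i ≤ j ≤ 2 only):
  [1..1]={T0}  "a"  orig:{}
  [2..2]={S,T1}  "c"  orig:{S}
  [1..2]={A}  "ac"

Original NTs in T[1,2] deriving "ac": ["A"]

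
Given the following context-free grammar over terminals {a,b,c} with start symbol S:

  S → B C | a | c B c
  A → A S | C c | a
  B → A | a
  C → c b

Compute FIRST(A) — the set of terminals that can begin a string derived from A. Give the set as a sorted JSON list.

FIRST sets, iterate to fixpoint:
round 1:
  A via A→a: +{a}
  B via B→A: +{a}
  C via C→c b: +{c}
  S via S→B C: +{a}
  S via S→c B c: +{c}
  FIRST[S]={a,c}  FIRST[A]={a}  FIRST[B]={a}  FIRST[C]={c}
round 2:
  A via A→C c: +{c}
  B via B→A: +{c}
  FIRST[S]={a,c}  FIRST[A]={a,c}  FIRST[B]={a,c}  FIRST[C]={c}
round 3: done
  FIRST[S]={a,c}  FIRST[A]={a,c}  FIRST[B]={a,c}  FIRST[C]={c}

FIRST(A) = ["a", "c"]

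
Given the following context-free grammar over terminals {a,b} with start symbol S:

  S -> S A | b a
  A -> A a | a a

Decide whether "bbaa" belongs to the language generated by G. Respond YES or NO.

CNF form of G:
  S -> S A | T1 T0
  A -> A T0 | T0 T0
  T0 -> a
  T1 -> b

CYK table (by increasing span):
  [0..0]={T1}  "b"  orig:{}
  [1..1]={T1}  "b"  orig:{}
  [2..2]={T0}  "a"  orig:{}
  [3..3]={T0}  "a"  orig:{}
  [0..1]=∅  "bb"
  [1..2]={S}  "ba"
  [2..3]={A}  "aa"
  [0..2]=∅  "bba"
  [1..3]=∅  "baa"
  [0..3]=∅  "bbaa"

S ∉ T[0,3] ⇒ NO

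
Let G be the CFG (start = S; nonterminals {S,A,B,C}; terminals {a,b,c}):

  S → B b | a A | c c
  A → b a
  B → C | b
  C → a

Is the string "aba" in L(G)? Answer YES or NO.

CNF form of G:
  S -> B T0 | T1 A | T2 T2
  A -> T0 T1
  B -> a | b
  C -> a
  T0 -> b
  T1 -> a
  T2 -> c

CYK fill:
  T[0,0] 'a' = {B,C,T1}  orig:{B,C}
  T[1,1] 'b' = {B,T0}  orig:{B}
  T[2,2] 'a' = {B,C,T1}  orig:{B,C}
  T[0,1] 'ab' = {S}
  T[1,2] 'ba' = {A}
  T[0,2] 'aba' = {S}

S ∈ T[0,2] ⇒ YES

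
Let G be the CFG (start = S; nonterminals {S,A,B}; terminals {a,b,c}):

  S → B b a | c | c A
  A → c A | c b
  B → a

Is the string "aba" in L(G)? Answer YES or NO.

CNF form of G:
  S -> B X3 | T0 A | c
  A -> T0 A | T0 T1
  B -> a
  T0 -> c
  T1 -> b
  T2 -> a
  X3 -> T1 T2

CYK table (by increasing span):
  cell(0,0) a: {B,T2}  orig:{B}
  cell(1,1) b: {T1}  orig:{}
  cell(2,2) a: {B,T2}  orig:{B}
  cell(0,1) ab: ∅
  cell(1,2) ba: {X3}  orig:{}
  cell(0,2) aba: {S}

S ∈ T[0,2] ⇒ YES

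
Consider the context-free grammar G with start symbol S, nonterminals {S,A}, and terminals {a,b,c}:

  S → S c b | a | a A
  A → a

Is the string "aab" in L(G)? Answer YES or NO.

Convert to CNF:
  S -> S X3 | T2 A | a
  A -> a
  T0 -> c
  T1 -> b
  T2 -> a
  X3 -> T0 T1

CYK table (by increasing span):
  T[0,0] 'a' = {A,S,T2}  orig:{A,S}
  T[1,1] 'a' = {A,S,T2}  orig:{A,S}
  T[2,2] 'b' = {T1}  orig:{}
  T[0,1] 'aa' = {S}
  T[1,2] 'ab' = ∅
  T[0,2] 'aab' = ∅

S ∉ T[0,2] ⇒ NO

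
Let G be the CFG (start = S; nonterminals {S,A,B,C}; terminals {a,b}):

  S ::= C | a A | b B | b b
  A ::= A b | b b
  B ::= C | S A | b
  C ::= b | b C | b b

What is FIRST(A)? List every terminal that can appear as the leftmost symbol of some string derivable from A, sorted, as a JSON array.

FIRST iteration:
iter 1:
  A via A→b b: +{b}
  B via B→b: +{b}
  C via C→b: +{b}
  S via S→C: +{b}
  S via S→a A: +{a}
  FIRST[S]={a,b}  FIRST[A]={b}  FIRST[B]={b}  FIRST[C]={b}
iter 2:
  B via B→S A: +{a}
  FIRST[S]={a,b}  FIRST[A]={b}  FIRST[B]={a,b}  FIRST[C]={b}
iter 3: (no change)
  FIRST[S]={a,b}  FIRST[A]={b}  FIRST[B]={a,b}  FIRST[C]={b}

FIRST(A) = ["b"]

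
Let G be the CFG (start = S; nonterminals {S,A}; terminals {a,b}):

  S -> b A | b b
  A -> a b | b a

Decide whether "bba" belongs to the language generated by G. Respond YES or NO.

CNF form of G:
  S -> T1 A | T1 T1
  A -> T0 T1 | T1 T0
  T0 -> a
  T1 -> b

CYK fill:
  T[0,0] 'b' = {T1}  orig:{}
  T[1,1] 'b' = {T1}  orig:{}
  T[2,2] 'a' = {T0}  orig:{}
  T[0,1] 'bb' = {S}
  T[1,2] 'ba' = {A}
  T[0,2] 'bba' = {S}

S ∈ T[0,2] ⇒ YES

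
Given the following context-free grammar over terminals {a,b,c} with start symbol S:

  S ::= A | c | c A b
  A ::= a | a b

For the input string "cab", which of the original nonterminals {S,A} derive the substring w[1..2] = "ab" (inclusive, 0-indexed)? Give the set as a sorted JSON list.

CNF form of G:
  S -> T0 T1 | T2 X3 | a | c
  A -> T0 T1 | a
  T0 -> a
  T1 -> b
  T2 -> c
  X3 -> A T1

CYK fill — only the sub-triangle for w[1..2]:
  cell(1,1) a: {A,S,T0}  orig:{A,S}
  cell(2,2) b: {T1}  orig:{}
  cell(1,2) ab: {A,S,X3}  orig:{A,S}

Original NTs in T[1,2] deriving "ab": ["A", "S"]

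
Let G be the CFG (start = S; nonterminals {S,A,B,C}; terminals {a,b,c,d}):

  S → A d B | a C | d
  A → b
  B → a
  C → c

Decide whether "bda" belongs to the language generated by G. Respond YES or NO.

CNF form of G:
  S -> A X2 | T1 C | d
  A -> b
  B -> a
  C -> c
  T0 -> d
  T1 -> a
  X2 -> T0 B

CYK fill:
  T[0,0] 'b' = {A}
  T[1,1] 'd' = {S,T0}  orig:{S}
  T[2,2] 'a' = {B,T1}  orig:{B}
  T[0,1] 'bd' = ∅
  T[1,2] 'da' = {X2}  orig:{}
  T[0,2] 'bda' = {S}

S ∈ T[0,2] ⇒ YES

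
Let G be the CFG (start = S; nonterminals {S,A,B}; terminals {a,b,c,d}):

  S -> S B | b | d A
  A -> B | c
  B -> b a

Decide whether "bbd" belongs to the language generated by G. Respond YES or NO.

Convert to CNF:
  S -> S B | T2 A | b
  A -> T0 T1 | c
  B -> T0 T1
  T0 -> b
  T1 -> a
  T2 -> d

CYK fill:
  [0..0]={S,T0}  "b"  orig:{S}
  [1..1]={S,T0}  "b"  orig:{S}
  [2..2]={T2}  "d"  orig:{}
  [0..1]=∅  "bb"
  [1..2]=∅  "bd"
  [0..2]=∅  "bbd"

S ∉ T[0,2] ⇒ NO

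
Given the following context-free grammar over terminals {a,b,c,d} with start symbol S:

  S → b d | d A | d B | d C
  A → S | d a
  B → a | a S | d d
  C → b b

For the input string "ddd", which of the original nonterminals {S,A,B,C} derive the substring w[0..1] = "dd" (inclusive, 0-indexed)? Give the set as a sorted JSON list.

Convert to CNF:
  S -> T0 T1 | T1 A | T1 B | T1 C
  A -> T0 T1 | T1 A | T1 B | T1 C | T1 T2
  B -> T1 T1 | T2 S | a
  C -> T0 T0
  T0 -> b
  T1 -> d
  T2 -> a

CYK table (by increasing span) — only the sub-triangle for w[0..1]:
  [0..0]={T1}  "d"  orig:{}
  [1..1]={T1}  "d"  orig:{}
  [0..1]={B}  "dd"

Original NTs in T[0,1] deriving "dd": ["B"]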